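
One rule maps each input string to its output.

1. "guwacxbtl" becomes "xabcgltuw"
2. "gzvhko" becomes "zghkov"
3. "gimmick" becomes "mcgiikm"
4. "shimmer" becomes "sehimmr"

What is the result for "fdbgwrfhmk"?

Rule — sort the characters into alphabetical order, then move the last character to the front.
Applying that to "fdbgwrfhmk" gives "wbdffghkmr".

wbdffghkmr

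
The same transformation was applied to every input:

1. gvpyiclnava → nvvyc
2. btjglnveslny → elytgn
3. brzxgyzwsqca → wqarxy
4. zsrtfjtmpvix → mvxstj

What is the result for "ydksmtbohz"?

ozdst

The pattern: keep every other character starting from the second (positions 2nd, 4th, 6th, ...), then move the first 3 characters to the end (rotate left by 3).
For "ydksmtbohz" the result is "ozdst".
(Check on "brzxgyzwsqca": → "rxywqa" → "wqarxy" ✓)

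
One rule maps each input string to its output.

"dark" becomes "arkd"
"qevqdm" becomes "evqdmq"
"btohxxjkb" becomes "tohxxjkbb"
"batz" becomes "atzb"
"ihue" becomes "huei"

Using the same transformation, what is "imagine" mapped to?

maginei

Looking at the pairs, the operation is to move the first character to the end.
So "imagine" becomes "maginei".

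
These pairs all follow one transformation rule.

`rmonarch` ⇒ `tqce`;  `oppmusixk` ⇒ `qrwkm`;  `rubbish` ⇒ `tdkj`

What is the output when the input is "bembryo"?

The pattern: keep every other character starting from the first (positions 1st, 3rd, 5th, ...), then shift every letter 2 places forward in the alphabet (wrapping around).
Applying both steps to "bembryo": "bmro", then "dotq".

dotq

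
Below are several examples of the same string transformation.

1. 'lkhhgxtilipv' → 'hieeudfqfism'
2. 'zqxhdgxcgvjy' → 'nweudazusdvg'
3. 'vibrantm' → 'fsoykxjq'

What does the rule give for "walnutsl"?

The transformation: swap each adjacent pair of characters (1↔2, 3↔4, ...), then shift every letter 3 places backward in the alphabet (wrapping around).
On "walnutsl": the first step gives "awnltuls", and the second then gives "xtkiqrip".

xtkiqrip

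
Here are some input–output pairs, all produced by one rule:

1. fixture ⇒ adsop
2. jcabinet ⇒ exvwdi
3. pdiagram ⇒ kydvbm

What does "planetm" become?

What's happening: shift every letter 5 places backward in the alphabet (wrapping around), then delete the last 2 characters.
Starting from "planetm": after the first operation, "kgvizoh"; after the second, "kgviz".

kgviz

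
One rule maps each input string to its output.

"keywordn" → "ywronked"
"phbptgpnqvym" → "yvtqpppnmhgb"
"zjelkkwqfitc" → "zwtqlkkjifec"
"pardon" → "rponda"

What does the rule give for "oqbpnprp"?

rqppponb

What's happening: sort the characters into reverse alphabetical order.
On "oqbpnprp" that produces "rqppponb".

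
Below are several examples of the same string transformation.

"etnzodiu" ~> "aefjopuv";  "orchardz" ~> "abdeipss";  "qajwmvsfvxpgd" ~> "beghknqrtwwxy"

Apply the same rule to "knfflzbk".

acggllmo

What's happening: shift every letter 1 place forward in the alphabet (wrapping around), then sort the characters into alphabetical order.
Working it through for "knfflzbk": intermediate "loggmacl", final "acggllmo".
(Check on "etnzodiu": → "fuoapejv" → "aefjopuv" ✓)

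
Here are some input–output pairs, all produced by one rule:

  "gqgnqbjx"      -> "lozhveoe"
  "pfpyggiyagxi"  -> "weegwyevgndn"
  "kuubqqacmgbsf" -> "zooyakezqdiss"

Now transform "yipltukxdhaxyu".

jrsivbfyvwswgn

In each case the input is transformed by: move the first 3 characters to the end (rotate left by 3), then shift every letter 2 places backward in the alphabet (wrapping around).
Working it through for "yipltukxdhaxyu": intermediate "ltukxdhaxyuyip", final "jrsivbfyvwswgn".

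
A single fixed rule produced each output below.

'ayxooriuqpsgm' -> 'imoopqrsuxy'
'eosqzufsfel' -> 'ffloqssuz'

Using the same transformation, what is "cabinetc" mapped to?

The rule is to sort the characters into alphabetical order, then delete the first 2 characters.
Applying both steps to "cabinetc": "abcceint", then "cceint".

cceint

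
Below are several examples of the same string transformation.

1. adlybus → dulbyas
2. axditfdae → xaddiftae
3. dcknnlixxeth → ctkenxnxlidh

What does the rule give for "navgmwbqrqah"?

What's happening: take characters alternately from the front and the back (1st, last, 2nd, 2nd-last, ...), then move the first 2 characters to the end (rotate left by 2).
"navgmwbqrqah" → "nhaavqgrmqwb" → "aavqgrmqwbnh".

aavqgrmqwbnh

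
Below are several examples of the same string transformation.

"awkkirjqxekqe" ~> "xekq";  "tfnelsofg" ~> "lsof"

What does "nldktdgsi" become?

tdgs

What's happening: move the last character to the front, then keep only the last 4 characters.
Applying that to "nldktdgsi" gives "tdgs".
(Check on "tfnelsofg": → "gtfnelsof" → "lsof" ✓)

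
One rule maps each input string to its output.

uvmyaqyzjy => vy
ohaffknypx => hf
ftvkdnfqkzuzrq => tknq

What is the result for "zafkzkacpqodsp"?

akkc

Rule — keep every other character starting from the second (positions 2nd, 4th, 6th, ...), then delete the last 3 characters.
Working it through for "zafkzkacpqodsp": intermediate "akkcqdp", final "akkc".
(Check on "uvmyaqyzjy": → "vyqzy" → "vy" ✓)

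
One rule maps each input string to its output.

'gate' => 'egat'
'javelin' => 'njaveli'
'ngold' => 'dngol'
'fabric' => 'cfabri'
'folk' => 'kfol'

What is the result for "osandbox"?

xosandbo

The transformation: move the last character to the front.
Applying that to "osandbox" gives "xosandbo".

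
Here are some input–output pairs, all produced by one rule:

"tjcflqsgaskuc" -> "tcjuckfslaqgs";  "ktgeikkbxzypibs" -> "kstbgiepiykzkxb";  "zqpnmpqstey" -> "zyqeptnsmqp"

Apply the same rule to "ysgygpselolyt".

ytsyglyoglpes

The pattern: take characters alternately from the front and the back (1st, last, 2nd, 2nd-last, ...).
Applying that to "ysgygpselolyt" gives "ytsyglyoglpes".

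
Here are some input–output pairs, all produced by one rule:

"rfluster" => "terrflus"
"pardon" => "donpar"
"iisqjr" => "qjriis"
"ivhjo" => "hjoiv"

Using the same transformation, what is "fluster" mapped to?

terflus

Each output is the input with this applied: move the last 3 characters to the front (rotate right by 3).
On "fluster" that produces "terflus".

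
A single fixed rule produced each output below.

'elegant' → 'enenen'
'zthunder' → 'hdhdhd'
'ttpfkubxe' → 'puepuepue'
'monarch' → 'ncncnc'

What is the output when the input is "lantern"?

nrnrnr

What's happening: keep one character in every 3, starting at position 3 (positions 3rd, 6th, 9th, ...), then write the whole string 3 times in a row.
On "lantern": the first step gives "nr", and the second then gives "nrnrnr".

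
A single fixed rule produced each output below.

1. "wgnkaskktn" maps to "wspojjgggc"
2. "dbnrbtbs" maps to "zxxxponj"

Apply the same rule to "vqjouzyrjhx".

vutrqnmkffd

Each output is the input with this applied: shift every letter 4 places backward in the alphabet (wrapping around), then sort the characters into reverse alphabetical order.
"vqjouzyrjhx" → "vutrqnmkffd".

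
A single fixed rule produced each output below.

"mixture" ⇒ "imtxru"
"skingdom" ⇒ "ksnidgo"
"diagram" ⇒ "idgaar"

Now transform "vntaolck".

nvatloc

Looking at the pairs, the operation is to delete the last character, then swap each adjacent pair of characters (1↔2, 3↔4, ...).
Doing the same to "vntaolck": "nvatloc".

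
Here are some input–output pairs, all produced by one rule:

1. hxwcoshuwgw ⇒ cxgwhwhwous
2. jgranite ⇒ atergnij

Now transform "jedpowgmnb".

bwdpeognjm

What's happening: sort the characters into alphabetical order, then take characters alternately from the front and the back (1st, last, 2nd, 2nd-last, ...).
Applying both steps to "jedpowgmnb": "bdegjmnopw", then "bwdpeognjm".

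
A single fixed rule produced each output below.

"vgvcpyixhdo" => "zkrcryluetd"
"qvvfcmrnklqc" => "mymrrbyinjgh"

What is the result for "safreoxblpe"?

laowbnaktxh

What's happening: move the last 2 characters to the front (rotate right by 2), then shift every letter 4 places backward in the alphabet (wrapping around).
Applying both steps to "safreoxblpe": "pesafreoxbl", then "laowbnaktxh".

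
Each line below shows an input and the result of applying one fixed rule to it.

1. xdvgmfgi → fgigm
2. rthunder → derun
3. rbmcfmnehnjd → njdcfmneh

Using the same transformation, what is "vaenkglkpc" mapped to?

kpcnkgl

The pattern: delete the first 3 characters, then move the last 3 characters to the front (rotate right by 3).
Starting from "vaenkglkpc": after the first operation, "nkglkpc"; after the second, "kpcnkgl".
(Check on "rbmcfmnehnjd": → "cfmnehnjd" → "njdcfmneh" ✓)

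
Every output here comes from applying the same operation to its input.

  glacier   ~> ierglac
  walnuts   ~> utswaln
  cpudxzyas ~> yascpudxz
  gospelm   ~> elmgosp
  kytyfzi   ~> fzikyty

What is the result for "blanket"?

ketblan

What's happening: move the last 3 characters to the front (rotate right by 3).
For "blanket" the result is "ketblan".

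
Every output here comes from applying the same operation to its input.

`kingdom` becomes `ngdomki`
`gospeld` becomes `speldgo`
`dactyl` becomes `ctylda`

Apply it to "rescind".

Rule — move the first 2 characters to the end (rotate left by 2).
So "rescind" becomes "scindre".

scindre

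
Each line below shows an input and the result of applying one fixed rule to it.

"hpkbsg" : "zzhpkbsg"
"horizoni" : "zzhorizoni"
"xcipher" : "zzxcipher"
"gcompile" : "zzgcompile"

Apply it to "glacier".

zzglacier

Rule — prepend "zz".
So "glacier" becomes "zzglacier".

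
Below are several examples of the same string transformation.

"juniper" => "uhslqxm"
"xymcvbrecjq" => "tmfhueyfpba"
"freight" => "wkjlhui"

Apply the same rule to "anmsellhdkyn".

The rule is to shift every letter 3 places forward in the alphabet (wrapping around), then reverse the string.
On "anmsellhdkyn": the first step gives "dqpvhookgnbq", and the second then gives "qbngkoohvpqd".

qbngkoohvpqd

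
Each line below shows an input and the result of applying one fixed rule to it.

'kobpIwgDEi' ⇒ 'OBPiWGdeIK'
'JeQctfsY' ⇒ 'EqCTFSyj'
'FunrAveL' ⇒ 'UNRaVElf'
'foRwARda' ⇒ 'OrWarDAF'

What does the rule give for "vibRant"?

IBrANTV

The pattern: move the first character to the end, then flip the case of every letter.
Applying both steps to "vibRant": "ibRantv", then "IBrANTV".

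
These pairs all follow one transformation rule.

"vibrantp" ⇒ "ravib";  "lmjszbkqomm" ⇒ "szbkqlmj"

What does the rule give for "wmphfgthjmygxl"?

In each case the input is transformed by: delete the last 3 characters, then move the first 3 characters to the end (rotate left by 3).
So "wmphfgthjmygxl" becomes "hfgthjmywmp".
(Check on "vibrantp": → "vibra" → "ravib" ✓)

hfgthjmywmp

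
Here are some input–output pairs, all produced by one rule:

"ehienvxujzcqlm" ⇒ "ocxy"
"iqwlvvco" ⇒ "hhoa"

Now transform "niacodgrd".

The pattern: shift every letter 12 places forward in the alphabet (wrapping around), then keep only the last 4 characters.
Starting from "niacodgrd": after the first operation, "zumoapsdp"; after the second, "psdp".

psdp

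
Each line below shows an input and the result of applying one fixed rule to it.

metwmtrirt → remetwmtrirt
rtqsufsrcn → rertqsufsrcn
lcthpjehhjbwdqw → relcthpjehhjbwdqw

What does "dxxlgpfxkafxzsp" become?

redxxlgpfxkafxzsp

Rule — prepend "re".
"dxxlgpfxkafxzsp" → "redxxlgpfxkafxzsp".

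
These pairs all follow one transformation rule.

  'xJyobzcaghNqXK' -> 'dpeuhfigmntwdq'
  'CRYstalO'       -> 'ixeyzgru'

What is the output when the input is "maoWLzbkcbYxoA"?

The pattern: shift every letter 6 places forward in the alphabet (wrapping around), then convert every letter to lowercase.
"maoWLzbkcbYxoA" → "sguCRfhqihEduG" → "sgucrfhqihedug".

sgucrfhqihedug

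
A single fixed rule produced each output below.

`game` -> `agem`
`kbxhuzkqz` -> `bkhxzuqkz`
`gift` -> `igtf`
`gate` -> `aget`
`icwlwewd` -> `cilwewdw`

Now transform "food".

ofdo

Each output is the input with this applied: swap each adjacent pair of characters (1↔2, 3↔4, ...).
So "food" becomes "ofdo".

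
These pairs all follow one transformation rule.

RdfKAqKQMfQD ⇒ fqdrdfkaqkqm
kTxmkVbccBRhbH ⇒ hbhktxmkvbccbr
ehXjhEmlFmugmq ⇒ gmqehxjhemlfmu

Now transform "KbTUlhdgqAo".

qaokbtulhdg

Each output is the input with this applied: move the last 3 characters to the front (rotate right by 3), then convert every letter to lowercase.
For "KbTUlhdgqAo", step one produces "qAoKbTUlhdg"; step two turns that into "qaokbtulhdg".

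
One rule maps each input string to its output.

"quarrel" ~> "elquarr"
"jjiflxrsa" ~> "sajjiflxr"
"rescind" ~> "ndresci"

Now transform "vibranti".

What's happening: move the last 2 characters to the front (rotate right by 2).
Applying that to "vibranti" gives "tivibran".

tivibran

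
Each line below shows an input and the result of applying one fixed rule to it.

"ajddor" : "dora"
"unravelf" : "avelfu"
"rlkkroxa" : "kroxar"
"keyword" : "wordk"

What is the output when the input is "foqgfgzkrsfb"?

The rule is to move the first 3 characters to the end (rotate left by 3), then delete the last 2 characters.
Working it through for "foqgfgzkrsfb": intermediate "gfgzkrsfbfoq", final "gfgzkrsfbf".

gfgzkrsfbf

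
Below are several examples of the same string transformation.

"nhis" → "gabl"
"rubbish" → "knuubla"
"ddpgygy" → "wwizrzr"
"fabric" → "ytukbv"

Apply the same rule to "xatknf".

What's happening: shift every letter 7 places backward in the alphabet (wrapping around).
For "xatknf" the result is "qtmdgy".

qtmdgy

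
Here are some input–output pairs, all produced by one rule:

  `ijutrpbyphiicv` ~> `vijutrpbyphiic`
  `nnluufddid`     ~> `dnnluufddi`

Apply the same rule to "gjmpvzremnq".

What's happening: move the last character to the front.
"gjmpvzremnq" → "qgjmpvzremn".

qgjmpvzremn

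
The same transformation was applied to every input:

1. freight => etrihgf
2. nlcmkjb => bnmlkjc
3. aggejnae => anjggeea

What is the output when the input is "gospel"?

espolg

The transformation: sort the characters into reverse alphabetical order, then move the last character to the front.
So "gospel" becomes "espolg".
(Check on "nlcmkjb": → "nmlkjcb" → "bnmlkjc" ✓)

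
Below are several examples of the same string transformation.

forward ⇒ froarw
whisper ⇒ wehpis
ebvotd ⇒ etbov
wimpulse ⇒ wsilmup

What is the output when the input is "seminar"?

In each case the input is transformed by: delete the last character, then take characters alternately from the front and the back (1st, last, 2nd, 2nd-last, ...).
Applying both steps to "seminar": "semina", then "saenmi".

saenmi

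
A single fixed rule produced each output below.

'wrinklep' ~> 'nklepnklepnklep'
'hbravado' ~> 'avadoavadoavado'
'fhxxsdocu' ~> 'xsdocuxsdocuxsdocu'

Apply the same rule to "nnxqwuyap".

Looking at the pairs, the operation is to delete the first 3 characters, then write the whole string 3 times in a row.
For "nnxqwuyap" the result is "qwuyapqwuyapqwuyap".
(Check on "fhxxsdocu": → "xsdocu" → "xsdocuxsdocuxsdocu" ✓)

qwuyapqwuyapqwuyap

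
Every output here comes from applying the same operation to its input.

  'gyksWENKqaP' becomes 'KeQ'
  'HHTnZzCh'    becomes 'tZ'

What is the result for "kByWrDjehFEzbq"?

YdHZ

Rule — keep one character in every 3, starting at position 3 (positions 3rd, 6th, 9th, ...), then flip the case of every letter.
For "kByWrDjehFEzbq" the result is "YdHZ".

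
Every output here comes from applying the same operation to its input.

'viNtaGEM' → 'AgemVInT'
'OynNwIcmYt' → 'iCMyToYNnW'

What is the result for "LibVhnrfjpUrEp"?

FJPuRePlIBvHNR

The transformation: flip the case of every letter, then swap the front and back halves of the string.
For "LibVhnrfjpUrEp", step one produces "lIBvHNRFJPuReP"; step two turns that into "FJPuRePlIBvHNR".
(Check on "OynNwIcmYt": → "oYNnWiCMyT" → "iCMyToYNnW" ✓)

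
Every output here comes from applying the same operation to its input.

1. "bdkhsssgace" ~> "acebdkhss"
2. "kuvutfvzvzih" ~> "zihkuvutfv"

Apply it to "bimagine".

inebim

What's happening: move the last 3 characters to the front (rotate right by 3), then delete the last 2 characters.
Starting from "bimagine": after the first operation, "inebimag"; after the second, "inebim".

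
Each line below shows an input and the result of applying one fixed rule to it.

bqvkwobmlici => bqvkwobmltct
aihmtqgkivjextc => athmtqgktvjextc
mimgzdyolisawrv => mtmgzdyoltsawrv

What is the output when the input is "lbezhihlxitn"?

lbezhthlxttn

Rule — replace every "i" with "t".
So "lbezhihlxitn" becomes "lbezhthlxttn".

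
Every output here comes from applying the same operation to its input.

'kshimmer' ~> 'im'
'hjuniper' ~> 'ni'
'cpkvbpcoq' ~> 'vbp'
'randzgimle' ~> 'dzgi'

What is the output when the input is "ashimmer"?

Each output is the input with this applied: delete the last 3 characters, then delete the first 3 characters.
"ashimmer" → "ashim" → "im".

im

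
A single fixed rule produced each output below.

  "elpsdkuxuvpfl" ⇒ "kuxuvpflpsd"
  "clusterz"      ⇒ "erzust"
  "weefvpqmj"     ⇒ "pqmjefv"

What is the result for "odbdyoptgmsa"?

optgmsabdy

The transformation: delete the first 2 characters, then move the first 3 characters to the end (rotate left by 3).
Working it through for "odbdyoptgmsa": intermediate "bdyoptgmsa", final "optgmsabdy".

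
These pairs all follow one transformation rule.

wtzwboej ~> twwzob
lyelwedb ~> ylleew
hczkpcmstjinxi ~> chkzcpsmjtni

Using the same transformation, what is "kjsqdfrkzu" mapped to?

The pattern: swap each adjacent pair of characters (1↔2, 3↔4, ...), then delete the last 2 characters.
For "kjsqdfrkzu", step one produces "jkqsfdkruz"; step two turns that into "jkqsfdkr".

jkqsfdkr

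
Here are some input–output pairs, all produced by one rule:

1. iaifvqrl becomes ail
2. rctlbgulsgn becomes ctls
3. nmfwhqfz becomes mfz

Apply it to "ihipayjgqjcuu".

higqu

The rule is to swap each adjacent pair of characters (1↔2, 3↔4, ...), then keep one character in every 3, starting at position 1 (positions 1st, 4th, 7th, ...).
Applying both steps to "ihipayjgqjcuu": "hipiyagjjqucu", then "higqu".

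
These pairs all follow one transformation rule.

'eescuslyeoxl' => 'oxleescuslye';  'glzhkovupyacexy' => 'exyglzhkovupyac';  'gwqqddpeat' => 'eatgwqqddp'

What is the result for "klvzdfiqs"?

iqsklvzdf

Rule — move the last 3 characters to the front (rotate right by 3).
Doing the same to "klvzdfiqs": "iqsklvzdf".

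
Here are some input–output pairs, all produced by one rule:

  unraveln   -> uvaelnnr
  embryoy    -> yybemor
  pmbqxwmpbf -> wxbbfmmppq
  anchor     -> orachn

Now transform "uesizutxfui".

The pattern: sort the characters into alphabetical order, then move the last 2 characters to the front (rotate right by 2).
Working it through for "uesizutxfui": intermediate "efiistuuuxz", final "xzefiistuuu".

xzefiistuuu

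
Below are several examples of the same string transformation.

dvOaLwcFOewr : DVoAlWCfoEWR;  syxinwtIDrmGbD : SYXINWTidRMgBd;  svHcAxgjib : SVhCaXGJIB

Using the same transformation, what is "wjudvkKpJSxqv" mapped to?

What's happening: flip the case of every letter.
For "wjudvkKpJSxqv" the result is "WJUDVKkPjsXQV".

WJUDVKkPjsXQV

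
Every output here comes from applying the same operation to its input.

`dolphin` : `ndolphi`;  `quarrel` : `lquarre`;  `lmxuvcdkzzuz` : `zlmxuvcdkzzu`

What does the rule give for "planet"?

The transformation: move the last character to the front.
For "planet" the result is "tplane".

tplane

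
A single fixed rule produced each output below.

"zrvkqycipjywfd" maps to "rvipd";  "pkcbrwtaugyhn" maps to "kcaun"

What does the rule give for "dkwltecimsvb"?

The pattern: swap each adjacent pair of characters (1↔2, 3↔4, ...), then keep one character in every 3, starting at position 1 (positions 1st, 4th, 7th, ...).
Doing the same to "dkwltecimsvb": "kwim".
(Check on "pkcbrwtaugyhn": → "kpbcwratguhyn" → "kcaun" ✓)

kwim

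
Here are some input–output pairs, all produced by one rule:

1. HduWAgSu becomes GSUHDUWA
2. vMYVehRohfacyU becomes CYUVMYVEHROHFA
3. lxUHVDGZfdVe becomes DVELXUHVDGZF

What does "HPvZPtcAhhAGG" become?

AGGHPVZPTCAHH

Rule — move the last 3 characters to the front (rotate right by 3), then convert every letter to uppercase.
Doing the same to "HPvZPtcAhhAGG": "AGGHPVZPTCAHH".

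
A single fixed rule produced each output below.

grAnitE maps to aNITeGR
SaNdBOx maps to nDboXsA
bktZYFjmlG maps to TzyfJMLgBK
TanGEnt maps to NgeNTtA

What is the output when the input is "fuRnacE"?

What's happening: move the first 2 characters to the end (rotate left by 2), then flip the case of every letter.
So "fuRnacE" becomes "rNACeFU".

rNACeFU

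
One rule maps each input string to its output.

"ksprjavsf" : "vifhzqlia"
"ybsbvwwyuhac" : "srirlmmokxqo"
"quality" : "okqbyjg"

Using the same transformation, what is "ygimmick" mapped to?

awyccyso

The transformation: swap the first and last characters, then shift every letter 10 places backward in the alphabet (wrapping around).
On "ygimmick" that produces "awyccyso".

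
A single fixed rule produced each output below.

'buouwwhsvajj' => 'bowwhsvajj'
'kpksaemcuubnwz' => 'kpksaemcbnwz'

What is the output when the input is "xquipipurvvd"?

Each output is the input with this applied: remove every "u".
On "xquipipurvvd" that produces "xqipiprvvd".

xqipiprvvd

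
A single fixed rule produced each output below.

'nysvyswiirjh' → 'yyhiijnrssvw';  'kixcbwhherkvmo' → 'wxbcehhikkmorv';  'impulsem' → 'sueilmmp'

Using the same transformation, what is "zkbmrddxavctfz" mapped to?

In each case the input is transformed by: sort the characters into alphabetical order, then move the last 2 characters to the front (rotate right by 2).
For "zkbmrddxavctfz" the result is "zzabcddfkmrtvx".

zzabcddfkmrtvx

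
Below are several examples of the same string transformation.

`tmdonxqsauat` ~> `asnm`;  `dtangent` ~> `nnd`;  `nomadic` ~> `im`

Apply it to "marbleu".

Each output is the input with this applied: reverse the string, then keep one character in every 3, starting at position 2 (positions 2nd, 5th, 8th, ...).
"marbleu" → "uelbram" → "er".

er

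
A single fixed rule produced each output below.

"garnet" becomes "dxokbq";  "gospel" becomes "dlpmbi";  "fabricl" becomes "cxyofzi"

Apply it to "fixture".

cfuqrob

The pattern: shift every letter 3 places backward in the alphabet (wrapping around).
"fixture" → "cfuqrob".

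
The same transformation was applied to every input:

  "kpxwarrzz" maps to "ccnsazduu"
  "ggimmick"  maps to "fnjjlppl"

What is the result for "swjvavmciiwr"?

zuvzmydypfll

What's happening: move the last 2 characters to the front (rotate right by 2), then shift every letter 3 places forward in the alphabet (wrapping around).
On "swjvavmciiwr": the first step gives "wrswjvavmcii", and the second then gives "zuvzmydypfll".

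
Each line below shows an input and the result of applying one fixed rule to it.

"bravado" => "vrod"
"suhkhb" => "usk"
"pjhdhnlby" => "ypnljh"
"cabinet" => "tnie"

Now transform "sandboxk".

The transformation: sort the characters into reverse alphabetical order, then delete the last 3 characters.
"sandboxk" → "xsonkdba" → "xsonk".

xsonk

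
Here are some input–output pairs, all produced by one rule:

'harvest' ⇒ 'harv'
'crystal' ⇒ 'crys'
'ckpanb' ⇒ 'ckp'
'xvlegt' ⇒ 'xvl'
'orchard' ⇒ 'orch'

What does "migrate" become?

Rule — delete the last 3 characters.
For "migrate" the result is "migr".

migr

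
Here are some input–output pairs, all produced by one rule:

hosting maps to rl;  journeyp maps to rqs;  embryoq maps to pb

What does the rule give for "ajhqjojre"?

mmu

In each case the input is transformed by: keep one character in every 3, starting at position 2 (positions 2nd, 5th, 8th, ...), then shift every letter 3 places forward in the alphabet (wrapping around).
For "ajhqjojre", step one produces "jjr"; step two turns that into "mmu".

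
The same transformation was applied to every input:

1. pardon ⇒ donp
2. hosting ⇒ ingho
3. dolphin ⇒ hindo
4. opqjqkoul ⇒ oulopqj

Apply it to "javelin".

linja

Looking at the pairs, the operation is to move the last 3 characters to the front (rotate right by 3), then delete the last 2 characters.
Working it through for "javelin": intermediate "linjave", final "linja".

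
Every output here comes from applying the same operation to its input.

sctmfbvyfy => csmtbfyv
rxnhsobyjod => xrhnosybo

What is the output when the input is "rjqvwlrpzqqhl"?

What's happening: swap each adjacent pair of characters (1↔2, 3↔4, ...), then delete the last 2 characters.
Doing the same to "rjqvwlrpzqqhl": "jrvqlwprqzh".

jrvqlwprqzh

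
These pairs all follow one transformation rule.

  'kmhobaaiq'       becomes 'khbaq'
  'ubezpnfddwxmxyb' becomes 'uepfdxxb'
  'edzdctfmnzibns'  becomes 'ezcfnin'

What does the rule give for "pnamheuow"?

The pattern: keep every other character starting from the first (positions 1st, 3rd, 5th, ...).
"pnamheuow" → "pahuw".

pahuw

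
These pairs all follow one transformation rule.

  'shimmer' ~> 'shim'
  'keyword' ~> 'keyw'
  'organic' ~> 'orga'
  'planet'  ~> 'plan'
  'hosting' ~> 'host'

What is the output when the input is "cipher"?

Each output is the input with this applied: keep only the first 4 characters.
For "cipher" the result is "ciph".

ciph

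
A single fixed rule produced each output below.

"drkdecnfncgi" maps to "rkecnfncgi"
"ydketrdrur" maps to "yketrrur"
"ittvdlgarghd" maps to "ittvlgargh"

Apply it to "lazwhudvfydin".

lazwhuvfyin

The pattern: remove every "d".
Doing the same to "lazwhudvfydin": "lazwhuvfyin".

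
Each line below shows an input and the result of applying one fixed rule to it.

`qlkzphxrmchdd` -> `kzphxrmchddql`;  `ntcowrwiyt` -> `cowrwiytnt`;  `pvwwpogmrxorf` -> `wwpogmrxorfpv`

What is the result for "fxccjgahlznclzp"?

ccjgahlznclzpfx

Each output is the input with this applied: move the first 2 characters to the end (rotate left by 2).
Applying that to "fxccjgahlznclzp" gives "ccjgahlznclzpfx".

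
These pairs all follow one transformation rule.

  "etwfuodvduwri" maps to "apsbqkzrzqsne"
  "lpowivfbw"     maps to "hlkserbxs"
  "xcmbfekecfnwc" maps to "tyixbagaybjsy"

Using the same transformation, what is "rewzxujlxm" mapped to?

What's happening: shift every letter 4 places backward in the alphabet (wrapping around).
So "rewzxujlxm" becomes "nasvtqfhti".

nasvtqfhti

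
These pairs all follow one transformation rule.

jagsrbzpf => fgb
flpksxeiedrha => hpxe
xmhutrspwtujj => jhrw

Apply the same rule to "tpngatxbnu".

nnt

Looking at the pairs, the operation is to keep one character in every 3, starting at position 3 (positions 3rd, 6th, 9th, ...), then move the last character to the front.
On "tpngatxbnu" that produces "nnt".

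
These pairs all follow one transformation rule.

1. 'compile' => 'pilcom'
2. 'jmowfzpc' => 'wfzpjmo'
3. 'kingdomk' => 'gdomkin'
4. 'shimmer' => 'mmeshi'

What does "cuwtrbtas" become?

Each output is the input with this applied: delete the last character, then move the first 3 characters to the end (rotate left by 3).
Starting from "cuwtrbtas": after the first operation, "cuwtrbta"; after the second, "trbtacuw".
(Check on "jmowfzpc": → "jmowfzp" → "wfzpjmo" ✓)

trbtacuw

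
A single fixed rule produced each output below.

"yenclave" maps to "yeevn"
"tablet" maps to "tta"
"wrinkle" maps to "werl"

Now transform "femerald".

In each case the input is transformed by: take characters alternately from the front and the back (1st, last, 2nd, 2nd-last, ...), then delete the last 3 characters.
For "femerald" the result is "fdelm".

fdelm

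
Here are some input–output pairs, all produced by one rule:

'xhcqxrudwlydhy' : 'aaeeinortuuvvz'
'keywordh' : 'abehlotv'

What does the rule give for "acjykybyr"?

The rule is to shift every letter 3 places backward in the alphabet (wrapping around), then sort the characters into alphabetical order.
Starting from "acjykybyr": after the first operation, "xzgvhvyvo"; after the second, "ghovvvxyz".

ghovvvxyz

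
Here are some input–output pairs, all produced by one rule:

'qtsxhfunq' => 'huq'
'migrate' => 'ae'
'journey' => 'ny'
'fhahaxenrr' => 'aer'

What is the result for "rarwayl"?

al

Looking at the pairs, the operation is to keep every other character starting from the first (positions 1st, 3rd, 5th, ...), then delete the first 2 characters.
Working it through for "rarwayl": intermediate "rral", final "al".
(Check on "qtsxhfunq": → "qshuq" → "huq" ✓)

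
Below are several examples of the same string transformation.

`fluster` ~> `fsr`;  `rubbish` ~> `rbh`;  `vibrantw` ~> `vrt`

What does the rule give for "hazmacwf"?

The rule is to keep one character in every 3, starting at position 1 (positions 1st, 4th, 7th, ...).
Applying that to "hazmacwf" gives "hmw".

hmw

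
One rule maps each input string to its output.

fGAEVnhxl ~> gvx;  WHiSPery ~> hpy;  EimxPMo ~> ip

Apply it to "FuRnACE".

Rule — keep one character in every 3, starting at position 2 (positions 2nd, 5th, 8th, ...), then convert every letter to lowercase.
On "FuRnACE": the first step gives "uA", and the second then gives "ua".

ua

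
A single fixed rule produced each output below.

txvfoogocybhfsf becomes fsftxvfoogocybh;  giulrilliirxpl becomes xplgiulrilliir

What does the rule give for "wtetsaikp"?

Looking at the pairs, the operation is to move the last 3 characters to the front (rotate right by 3).
For "wtetsaikp" the result is "ikpwtetsa".

ikpwtetsa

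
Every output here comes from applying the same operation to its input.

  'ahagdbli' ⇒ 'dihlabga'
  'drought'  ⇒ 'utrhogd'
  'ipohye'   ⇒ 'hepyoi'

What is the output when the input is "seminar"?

ireamns

The pattern: take characters alternately from the front and the back (1st, last, 2nd, 2nd-last, ...), then swap the first and last characters.
Working it through for "seminar": intermediate "sreamni", final "ireamns".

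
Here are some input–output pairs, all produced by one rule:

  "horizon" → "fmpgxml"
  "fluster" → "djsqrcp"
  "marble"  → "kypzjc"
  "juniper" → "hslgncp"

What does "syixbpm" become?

qwgvznk

The pattern: shift every letter 2 places backward in the alphabet (wrapping around).
Doing the same to "syixbpm": "qwgvznk".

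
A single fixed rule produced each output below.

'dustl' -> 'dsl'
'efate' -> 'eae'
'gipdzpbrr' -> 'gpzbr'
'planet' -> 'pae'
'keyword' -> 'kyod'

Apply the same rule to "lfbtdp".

lbd

The rule is to keep every other character starting from the first (positions 1st, 3rd, 5th, ...).
So "lfbtdp" becomes "lbd".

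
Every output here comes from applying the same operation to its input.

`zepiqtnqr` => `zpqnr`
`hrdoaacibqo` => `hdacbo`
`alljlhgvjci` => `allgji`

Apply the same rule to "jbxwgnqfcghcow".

jxgqcho

Rule — keep every other character starting from the first (positions 1st, 3rd, 5th, ...).
On "jbxwgnqfcghcow" that produces "jxgqcho".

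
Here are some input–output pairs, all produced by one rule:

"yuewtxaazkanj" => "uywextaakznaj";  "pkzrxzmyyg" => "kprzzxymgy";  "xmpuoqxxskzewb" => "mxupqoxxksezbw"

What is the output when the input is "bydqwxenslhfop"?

The pattern: swap each adjacent pair of characters (1↔2, 3↔4, ...).
For "bydqwxenslhfop" the result is "ybqdxwnelsfhpo".

ybqdxwnelsfhpo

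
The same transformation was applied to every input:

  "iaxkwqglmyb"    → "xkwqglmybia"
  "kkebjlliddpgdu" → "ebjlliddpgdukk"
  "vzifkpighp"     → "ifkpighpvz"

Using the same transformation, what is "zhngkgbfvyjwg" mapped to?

What's happening: move the first 2 characters to the end (rotate left by 2).
"zhngkgbfvyjwg" → "ngkgbfvyjwgzh".

ngkgbfvyjwgzh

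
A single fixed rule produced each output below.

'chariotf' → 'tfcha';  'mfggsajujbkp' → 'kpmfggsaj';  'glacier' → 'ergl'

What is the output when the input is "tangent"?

Rule — move the last 2 characters to the front (rotate right by 2), then delete the last 3 characters.
Starting from "tangent": after the first operation, "nttange"; after the second, "ntta".

ntta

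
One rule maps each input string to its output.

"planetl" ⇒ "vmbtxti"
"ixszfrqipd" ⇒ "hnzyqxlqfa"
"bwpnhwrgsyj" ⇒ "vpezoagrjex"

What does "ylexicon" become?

fqkwvgtm

The pattern: shift every letter 8 places forward in the alphabet (wrapping around), then move the first 3 characters to the end (rotate left by 3).
Starting from "ylexicon": after the first operation, "gtmfqkwv"; after the second, "fqkwvgtm".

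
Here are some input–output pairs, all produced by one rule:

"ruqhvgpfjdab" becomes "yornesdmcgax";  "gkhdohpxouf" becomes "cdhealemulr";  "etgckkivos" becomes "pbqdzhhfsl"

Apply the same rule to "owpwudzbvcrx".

Rule — move the last character to the front, then shift every letter 3 places backward in the alphabet (wrapping around).
"owpwudzbvcrx" → "xowpwudzbvcr" → "ultmtrawyszo".

ultmtrawyszo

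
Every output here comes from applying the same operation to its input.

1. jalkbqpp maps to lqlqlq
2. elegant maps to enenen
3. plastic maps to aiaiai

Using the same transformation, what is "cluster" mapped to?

ueueue

In each case the input is transformed by: keep one character in every 3, starting at position 3 (positions 3rd, 6th, 9th, ...), then write the whole string 3 times in a row.
Applying both steps to "cluster": "ue", then "ueueue".
(Check on "jalkbqpp": → "lq" → "lqlqlq" ✓)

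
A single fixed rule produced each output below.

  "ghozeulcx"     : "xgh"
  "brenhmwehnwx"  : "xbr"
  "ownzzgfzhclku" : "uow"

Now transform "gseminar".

The rule is to move the last character to the front, then keep only the first 3 characters.
Working it through for "gseminar": intermediate "rgsemina", final "rgs".

rgs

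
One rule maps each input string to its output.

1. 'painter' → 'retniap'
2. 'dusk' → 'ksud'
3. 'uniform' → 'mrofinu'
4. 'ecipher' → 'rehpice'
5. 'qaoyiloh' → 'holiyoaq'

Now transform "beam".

maeb

In each case the input is transformed by: reverse the string.
For "beam" the result is "maeb".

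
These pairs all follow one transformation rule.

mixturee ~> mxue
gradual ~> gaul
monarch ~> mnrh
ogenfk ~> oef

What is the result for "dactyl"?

In each case the input is transformed by: keep every other character starting from the first (positions 1st, 3rd, 5th, ...).
So "dactyl" becomes "dcy".

dcy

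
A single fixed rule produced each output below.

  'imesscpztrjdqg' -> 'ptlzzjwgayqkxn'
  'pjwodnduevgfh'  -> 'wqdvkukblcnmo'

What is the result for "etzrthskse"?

lagyaozrzl

The rule is to shift every letter 7 places forward in the alphabet (wrapping around).
Doing the same to "etzrthskse": "lagyaozrzl".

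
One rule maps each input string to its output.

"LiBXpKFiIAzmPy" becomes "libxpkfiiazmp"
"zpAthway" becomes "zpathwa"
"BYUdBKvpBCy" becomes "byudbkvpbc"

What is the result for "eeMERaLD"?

eemeral

The transformation: delete the last character, then convert every letter to lowercase.
Applying both steps to "eeMERaLD": "eeMERaL", then "eemeral".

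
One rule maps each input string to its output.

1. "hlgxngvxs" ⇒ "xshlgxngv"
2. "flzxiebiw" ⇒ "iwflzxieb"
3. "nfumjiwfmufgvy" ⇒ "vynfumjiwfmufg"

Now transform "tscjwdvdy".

dytscjwdv

Each output is the input with this applied: move the last 2 characters to the front (rotate right by 2).
On "tscjwdvdy" that produces "dytscjwdv".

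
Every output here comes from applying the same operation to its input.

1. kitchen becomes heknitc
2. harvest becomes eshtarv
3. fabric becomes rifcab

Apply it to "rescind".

inrdesc

What's happening: swap the first and last characters, then move the last 3 characters to the front (rotate right by 3).
On "rescind": the first step gives "descinr", and the second then gives "inrdesc".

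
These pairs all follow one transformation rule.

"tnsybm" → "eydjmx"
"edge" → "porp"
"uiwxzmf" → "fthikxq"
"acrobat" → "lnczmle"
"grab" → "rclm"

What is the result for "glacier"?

The pattern: shift every letter 11 places forward in the alphabet (wrapping around).
Applying that to "glacier" gives "rwlntpc".

rwlntpc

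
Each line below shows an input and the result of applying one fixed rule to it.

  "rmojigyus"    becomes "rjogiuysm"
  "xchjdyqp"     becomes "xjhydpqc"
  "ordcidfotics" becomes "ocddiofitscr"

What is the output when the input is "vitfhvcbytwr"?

What's happening: swap each adjacent pair of characters (1↔2, 3↔4, ...), then move the first character to the end.
Starting from "vitfhvcbytwr": after the first operation, "ivftvhbctyrw"; after the second, "vftvhbctyrwi".

vftvhbctyrwi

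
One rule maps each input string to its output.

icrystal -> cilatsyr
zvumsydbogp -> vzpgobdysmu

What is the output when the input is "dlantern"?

ldnretna

In each case the input is transformed by: move the first 2 characters to the end (rotate left by 2), then reverse the string.
Applying both steps to "dlantern": "anterndl", then "ldnretna".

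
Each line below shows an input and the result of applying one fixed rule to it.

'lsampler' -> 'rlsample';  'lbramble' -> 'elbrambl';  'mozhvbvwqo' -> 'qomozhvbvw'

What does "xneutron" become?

Rule — swap the front and back halves of the string, then move the first 3 characters to the end (rotate left by 3).
"xneutron" → "nxneutro".
(Check on "lbramble": → "mblelbra" → "elbrambl" ✓)

nxneutro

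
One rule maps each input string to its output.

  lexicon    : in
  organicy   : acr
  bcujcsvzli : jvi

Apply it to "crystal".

sl

Rule — move the first 2 characters to the end (rotate left by 2), then keep one character in every 3, starting at position 2 (positions 2nd, 5th, 8th, ...).
Working it through for "crystal": intermediate "ystalcr", final "sl".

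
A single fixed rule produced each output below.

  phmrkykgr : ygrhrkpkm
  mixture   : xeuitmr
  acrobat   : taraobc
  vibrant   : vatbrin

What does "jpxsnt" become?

The rule is to sort the characters into reverse alphabetical order, then take characters alternately from the front and the back (1st, last, 2nd, 2nd-last, ...).
Doing the same to "jpxsnt": "xjtnsp".

xjtnsp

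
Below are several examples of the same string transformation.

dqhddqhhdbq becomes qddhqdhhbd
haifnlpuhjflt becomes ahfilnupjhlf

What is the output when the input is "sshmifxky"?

ssmhfikx

Looking at the pairs, the operation is to swap each adjacent pair of characters (1↔2, 3↔4, ...), then delete the last character.
Applying both steps to "sshmifxky": "ssmhfikxy", then "ssmhfikx".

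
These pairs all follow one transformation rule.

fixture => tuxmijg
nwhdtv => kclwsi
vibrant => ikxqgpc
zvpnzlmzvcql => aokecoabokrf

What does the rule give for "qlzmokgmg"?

vfaobdzvb

The rule is to move the last character to the front, then shift every letter 11 places backward in the alphabet (wrapping around).
"qlzmokgmg" → "gqlzmokgm" → "vfaobdzvb".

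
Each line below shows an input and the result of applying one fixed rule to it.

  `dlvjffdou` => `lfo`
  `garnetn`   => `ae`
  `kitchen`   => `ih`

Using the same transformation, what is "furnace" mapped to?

What's happening: keep one character in every 3, starting at position 2 (positions 2nd, 5th, 8th, ...).
"furnace" → "ua".

ua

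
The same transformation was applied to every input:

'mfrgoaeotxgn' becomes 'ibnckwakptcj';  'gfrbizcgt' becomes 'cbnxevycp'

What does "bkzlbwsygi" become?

xgvhxsouce

Each output is the input with this applied: shift every letter 4 places backward in the alphabet (wrapping around).
Doing the same to "bkzlbwsygi": "xgvhxsouce".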